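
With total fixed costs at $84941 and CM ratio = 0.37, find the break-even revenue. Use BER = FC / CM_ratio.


Formula: BER = Fixed Costs / Contribution Margin Ratio
BER = $84941 / 0.37
BER = $229570.27 (to the nearest cent)

$229570.27


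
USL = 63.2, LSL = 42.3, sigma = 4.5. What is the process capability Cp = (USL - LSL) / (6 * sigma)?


Cp = (63.2 - 42.3) / (6 * 4.5)

0.77


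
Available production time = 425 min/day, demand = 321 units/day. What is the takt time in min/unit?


Formula: Takt Time = Available Production Time / Customer Demand
Takt = 425 min/day / 321 units/day
Takt = 1.32 min/unit

1.32 min/unit


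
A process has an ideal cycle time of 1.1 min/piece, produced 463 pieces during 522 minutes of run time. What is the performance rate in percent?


Formula: Performance = (Ideal CT * Total Count) / Run Time * 100
Ideal output time = 1.1 * 463 = 509.3 min
Performance = 509.3 / 522 * 100 = 97.6%

97.6%


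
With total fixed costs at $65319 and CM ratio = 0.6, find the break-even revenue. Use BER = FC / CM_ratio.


Formula: BER = Fixed Costs / Contribution Margin Ratio
BER = $65319 / 0.6
BER = $108865.00 (to the nearest cent)

$108865.00


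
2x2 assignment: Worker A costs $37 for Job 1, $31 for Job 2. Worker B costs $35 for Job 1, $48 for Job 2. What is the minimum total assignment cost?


Option 1: A->1 + B->2 = $37 + $48 = $85
Option 2: A->2 + B->1 = $31 + $35 = $66
Min cost = min($85, $66) = $66

$66


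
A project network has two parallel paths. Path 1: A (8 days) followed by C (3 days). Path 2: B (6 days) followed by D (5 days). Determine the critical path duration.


Path 1 = 8 + 3 = 11 days
Path 2 = 6 + 5 = 11 days
Duration = max(11, 11) = 11 days

11 days


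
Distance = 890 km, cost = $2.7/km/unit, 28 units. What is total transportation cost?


TC = dist * cost * units = 890 * 2.7 * 28 = $67284.00

$67284.00


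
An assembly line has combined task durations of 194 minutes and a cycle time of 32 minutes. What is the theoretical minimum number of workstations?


Formula: N_min = ceil(Sum of Task Times / Cycle Time)
N_min = ceil(194 min / 32 min) = ceil(6.0625)
N_min = 7 stations

7


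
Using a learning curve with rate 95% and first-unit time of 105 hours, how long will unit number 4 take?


Formula: T_n = T_1 * (learning_rate)^(log2(n)) where learning_rate = rate/100
Doublings = log2(4) = 2
T_n = 105 * 0.95^2
T_n = 105 * 0.9025 = 94.8 hours

94.8 hours


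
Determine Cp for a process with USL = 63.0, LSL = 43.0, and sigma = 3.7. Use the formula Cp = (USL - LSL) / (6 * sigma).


Cp = (63.0 - 43.0) / (6 * 3.7)

0.9


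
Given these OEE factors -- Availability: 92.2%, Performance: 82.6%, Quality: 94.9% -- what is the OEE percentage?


Formula: OEE = Availability * Performance * Quality / 10000
A * P = 92.2% * 82.6% / 100 = 76.16%
OEE = 76.16% * 94.9% / 100 = 72.3%

72.3%


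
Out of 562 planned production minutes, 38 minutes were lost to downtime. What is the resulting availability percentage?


Formula: Availability = (Planned Time - Downtime) / Planned Time * 100
Uptime = 562 - 38 = 524 min
Availability = 524 / 562 * 100 = 93.2%

93.2%


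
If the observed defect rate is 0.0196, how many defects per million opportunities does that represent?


DPMO = defect_rate * 1000000 = 0.0196 * 1000000

19600


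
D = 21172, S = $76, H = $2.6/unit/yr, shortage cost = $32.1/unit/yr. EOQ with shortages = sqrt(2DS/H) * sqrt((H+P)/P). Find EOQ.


Formula: EOQ* = sqrt(2DS/H) * sqrt((H+P)/P)
Base EOQ = sqrt(2*21172*76/2.6) = 1112.54 units
Correction = sqrt((2.6+32.1)/32.1) = 1.03971
EOQ* = 1112.54 * 1.03971 = 1156.7 units

1156.7 units


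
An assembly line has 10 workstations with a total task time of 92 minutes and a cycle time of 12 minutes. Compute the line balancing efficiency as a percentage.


Formula: Efficiency = Sum of Task Times / (N_stations * CT) * 100
Total station capacity = 10 stations * 12 min = 120 min
Efficiency = 92 / 120 * 100 = 76.7%

76.7%


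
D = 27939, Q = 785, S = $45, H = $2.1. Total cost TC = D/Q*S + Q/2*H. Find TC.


TC = 27939/785 * 45 + 785/2 * 2.1

$2425.85


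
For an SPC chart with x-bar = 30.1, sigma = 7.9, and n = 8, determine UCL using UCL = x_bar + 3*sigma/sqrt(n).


UCL = 30.1 + 3 * 7.9 / sqrt(8)

38.48


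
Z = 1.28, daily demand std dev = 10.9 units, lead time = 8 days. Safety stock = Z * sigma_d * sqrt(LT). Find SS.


Formula: SS = z * sigma_d * sqrt(LT)
sqrt(LT) = sqrt(8) = 2.8284
SS = 1.28 * 10.9 * 2.8284
SS = 39.5 units

39.5 units


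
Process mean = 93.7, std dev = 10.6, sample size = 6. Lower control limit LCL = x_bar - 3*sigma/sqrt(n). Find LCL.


LCL = 93.7 - 3 * 10.6 / sqrt(6)

80.72


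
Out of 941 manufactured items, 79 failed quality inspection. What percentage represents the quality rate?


Formula: Quality Rate = Good Pieces / Total Pieces * 100
Good pieces = 941 - 79 = 862
QR = 862 / 941 * 100 = 91.6%

91.6%


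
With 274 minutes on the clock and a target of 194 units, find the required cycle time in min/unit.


Formula: CT = Available Time / Number of Units
CT = 274 min / 194 units
CT = 1.41 min/unit

1.41 min/unit


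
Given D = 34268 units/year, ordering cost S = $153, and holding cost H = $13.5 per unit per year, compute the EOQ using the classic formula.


Formula: EOQ = sqrt(2 * D * S / H)
Numerator: 2 * 34268 * 153 = 10486008
2DS/H = 10486008 / 13.5 = 776741.3
EOQ = sqrt(776741.3) = 881.3 units

881.3 units


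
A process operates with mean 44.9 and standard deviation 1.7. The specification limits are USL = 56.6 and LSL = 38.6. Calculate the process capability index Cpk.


Cpu = (56.6 - 44.9) / (3 * 1.7) = 2.29
Cpl = (44.9 - 38.6) / (3 * 1.7) = 1.24
Cpk = min(2.29, 1.24) = 1.24

1.24


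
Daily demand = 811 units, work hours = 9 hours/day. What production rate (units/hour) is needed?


Formula: Production Rate = Daily Demand / Available Hours
Rate = 811 units/day / 9 hours/day
Rate = 90.1 units/hour

90.1 units/hour


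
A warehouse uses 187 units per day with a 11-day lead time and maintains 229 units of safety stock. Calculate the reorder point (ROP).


Formula: ROP = (Daily Demand * Lead Time) + Safety Stock
Demand during lead time = 187 * 11 = 2057 units
ROP = 2057 + 229 = 2286 units

2286 units


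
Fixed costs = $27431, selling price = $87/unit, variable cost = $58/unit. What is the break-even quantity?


Formula: BEQ = Fixed Costs / (Price - Variable Cost)
Contribution margin = $87 - $58 = $29/unit
BEQ = ceil($27431 / $29/unit) = ceil(945.9) = 946 units

946 units


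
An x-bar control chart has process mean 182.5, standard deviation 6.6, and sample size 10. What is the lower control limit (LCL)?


LCL = 182.5 - 3 * 6.6 / sqrt(10)

176.24


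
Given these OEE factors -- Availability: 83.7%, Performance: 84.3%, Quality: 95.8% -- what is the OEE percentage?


Formula: OEE = Availability * Performance * Quality / 10000
A * P = 83.7% * 84.3% / 100 = 70.56%
OEE = 70.56% * 95.8% / 100 = 67.6%

67.6%


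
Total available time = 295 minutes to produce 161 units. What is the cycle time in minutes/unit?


Formula: CT = Available Time / Number of Units
CT = 295 min / 161 units
CT = 1.83 min/unit

1.83 min/unit


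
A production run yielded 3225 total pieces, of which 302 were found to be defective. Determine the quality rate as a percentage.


Formula: Quality Rate = Good Pieces / Total Pieces * 100
Good pieces = 3225 - 302 = 2923
QR = 2923 / 3225 * 100 = 90.6%

90.6%


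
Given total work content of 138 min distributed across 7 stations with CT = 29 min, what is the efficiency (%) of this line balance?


Formula: Efficiency = Sum of Task Times / (N_stations * CT) * 100
Total station capacity = 7 stations * 29 min = 203 min
Efficiency = 138 / 203 * 100 = 68.0%

68.0%


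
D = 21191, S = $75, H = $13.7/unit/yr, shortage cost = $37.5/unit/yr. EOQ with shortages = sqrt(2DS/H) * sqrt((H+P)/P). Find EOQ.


Formula: EOQ* = sqrt(2DS/H) * sqrt((H+P)/P)
Base EOQ = sqrt(2*21191*75/13.7) = 481.68 units
Correction = sqrt((13.7+37.5)/37.5) = 1.16847
EOQ* = 481.68 * 1.16847 = 562.8 units

562.8 units


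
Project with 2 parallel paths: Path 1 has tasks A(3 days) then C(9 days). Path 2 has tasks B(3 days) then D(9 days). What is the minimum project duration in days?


Path 1 = 3 + 9 = 12 days
Path 2 = 3 + 9 = 12 days
Duration = max(12, 12) = 12 days

12 days


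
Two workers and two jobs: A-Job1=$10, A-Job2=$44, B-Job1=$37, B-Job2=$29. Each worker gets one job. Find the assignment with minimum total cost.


Option 1: A->1 + B->2 = $10 + $29 = $39
Option 2: A->2 + B->1 = $44 + $37 = $81
Min cost = min($39, $81) = $39

$39


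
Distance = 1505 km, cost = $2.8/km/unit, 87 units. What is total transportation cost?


TC = dist * cost * units = 1505 * 2.8 * 87 = $366618.00

$366618.00


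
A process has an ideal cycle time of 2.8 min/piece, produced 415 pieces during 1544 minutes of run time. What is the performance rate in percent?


Formula: Performance = (Ideal CT * Total Count) / Run Time * 100
Ideal output time = 2.8 * 415 = 1162.0 min
Performance = 1162.0 / 1544 * 100 = 75.3%

75.3%


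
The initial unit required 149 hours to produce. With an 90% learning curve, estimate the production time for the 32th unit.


Formula: T_n = T_1 * (learning_rate)^(log2(n)) where learning_rate = rate/100
Doublings = log2(32) = 5
T_n = 149 * 0.9^5
T_n = 149 * 0.5905 = 88.0 hours

88.0 hours


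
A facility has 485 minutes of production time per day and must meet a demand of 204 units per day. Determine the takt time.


Formula: Takt Time = Available Production Time / Customer Demand
Takt = 485 min/day / 204 units/day
Takt = 2.38 min/unit

2.38 min/unit


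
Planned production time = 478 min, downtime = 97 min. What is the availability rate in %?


Formula: Availability = (Planned Time - Downtime) / Planned Time * 100
Uptime = 478 - 97 = 381 min
Availability = 381 / 478 * 100 = 79.7%

79.7%


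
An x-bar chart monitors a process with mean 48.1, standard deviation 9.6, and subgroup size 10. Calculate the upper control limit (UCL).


UCL = 48.1 + 3 * 9.6 / sqrt(10)

57.21


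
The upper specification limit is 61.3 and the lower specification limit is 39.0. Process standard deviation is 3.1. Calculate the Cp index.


Cp = (61.3 - 39.0) / (6 * 3.1)

1.2


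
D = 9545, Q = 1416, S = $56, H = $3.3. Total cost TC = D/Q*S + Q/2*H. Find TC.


TC = 9545/1416 * 56 + 1416/2 * 3.3

$2713.89


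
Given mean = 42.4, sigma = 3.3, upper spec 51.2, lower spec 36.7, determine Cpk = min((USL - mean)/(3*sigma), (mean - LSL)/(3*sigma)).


Cpu = (51.2 - 42.4) / (3 * 3.3) = 0.89
Cpl = (42.4 - 36.7) / (3 * 3.3) = 0.58
Cpk = min(0.89, 0.58) = 0.58

0.58


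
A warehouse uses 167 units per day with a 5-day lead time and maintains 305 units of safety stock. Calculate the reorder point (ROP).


Formula: ROP = (Daily Demand * Lead Time) + Safety Stock
Demand during lead time = 167 * 5 = 835 units
ROP = 835 + 305 = 1140 units

1140 units


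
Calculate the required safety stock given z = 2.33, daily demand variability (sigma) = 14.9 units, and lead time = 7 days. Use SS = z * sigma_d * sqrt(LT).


Formula: SS = z * sigma_d * sqrt(LT)
sqrt(LT) = sqrt(7) = 2.6458
SS = 2.33 * 14.9 * 2.6458
SS = 91.9 units

91.9 units


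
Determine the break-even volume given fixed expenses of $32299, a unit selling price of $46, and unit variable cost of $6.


Formula: BEQ = Fixed Costs / (Price - Variable Cost)
Contribution margin = $46 - $6 = $40/unit
BEQ = ceil($32299 / $40/unit) = ceil(807.48) = 808 units

808 units


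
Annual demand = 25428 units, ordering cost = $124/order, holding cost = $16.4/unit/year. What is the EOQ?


Formula: EOQ = sqrt(2 * D * S / H)
Numerator: 2 * 25428 * 124 = 6306144
2DS/H = 6306144 / 16.4 = 384521.0
EOQ = sqrt(384521.0) = 620.1 units

620.1 units


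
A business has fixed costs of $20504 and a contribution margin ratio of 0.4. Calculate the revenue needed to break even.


Formula: BER = Fixed Costs / Contribution Margin Ratio
BER = $20504 / 0.4
BER = $51260.00 (to the nearest cent)

$51260.00


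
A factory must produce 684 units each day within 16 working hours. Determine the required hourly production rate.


Formula: Production Rate = Daily Demand / Available Hours
Rate = 684 units/day / 16 hours/day
Rate = 42.8 units/hour

42.8 units/hour


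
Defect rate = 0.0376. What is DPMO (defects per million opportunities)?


DPMO = defect_rate * 1000000 = 0.0376 * 1000000

37600


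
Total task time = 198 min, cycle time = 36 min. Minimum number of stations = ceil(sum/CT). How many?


Formula: N_min = ceil(Sum of Task Times / Cycle Time)
N_min = ceil(198 min / 36 min) = ceil(5.5)
N_min = 6 stations

6


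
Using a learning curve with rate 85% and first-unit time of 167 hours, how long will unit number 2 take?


Formula: T_n = T_1 * (learning_rate)^(log2(n)) where learning_rate = rate/100
Doublings = log2(2) = 1
T_n = 167 * 0.85^1
T_n = 167 * 0.85 = 142.0 hours

142.0 hours


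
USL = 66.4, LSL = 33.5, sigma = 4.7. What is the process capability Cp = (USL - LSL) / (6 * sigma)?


Cp = (66.4 - 33.5) / (6 * 4.7)

1.17


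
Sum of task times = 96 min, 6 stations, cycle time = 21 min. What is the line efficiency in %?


Formula: Efficiency = Sum of Task Times / (N_stations * CT) * 100
Total station capacity = 6 stations * 21 min = 126 min
Efficiency = 96 / 126 * 100 = 76.2%

76.2%


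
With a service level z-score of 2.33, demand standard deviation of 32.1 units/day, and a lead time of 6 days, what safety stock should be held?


Formula: SS = z * sigma_d * sqrt(LT)
sqrt(LT) = sqrt(6) = 2.4495
SS = 2.33 * 32.1 * 2.4495
SS = 183.2 units

183.2 units


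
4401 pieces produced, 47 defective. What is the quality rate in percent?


Formula: Quality Rate = Good Pieces / Total Pieces * 100
Good pieces = 4401 - 47 = 4354
QR = 4354 / 4401 * 100 = 98.9%

98.9%


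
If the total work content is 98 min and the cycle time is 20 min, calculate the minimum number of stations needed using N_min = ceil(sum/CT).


Formula: N_min = ceil(Sum of Task Times / Cycle Time)
N_min = ceil(98 min / 20 min) = ceil(4.9)
N_min = 5 stations

5


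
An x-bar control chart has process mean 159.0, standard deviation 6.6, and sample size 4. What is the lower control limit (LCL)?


LCL = 159.0 - 3 * 6.6 / sqrt(4)

149.1


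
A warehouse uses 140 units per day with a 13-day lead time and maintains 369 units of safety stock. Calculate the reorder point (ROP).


Formula: ROP = (Daily Demand * Lead Time) + Safety Stock
Demand during lead time = 140 * 13 = 1820 units
ROP = 1820 + 369 = 2189 units

2189 units


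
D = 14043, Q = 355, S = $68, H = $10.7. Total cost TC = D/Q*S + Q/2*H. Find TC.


TC = 14043/355 * 68 + 355/2 * 10.7

$4589.18


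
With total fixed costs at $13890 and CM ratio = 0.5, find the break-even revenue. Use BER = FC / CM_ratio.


Formula: BER = Fixed Costs / Contribution Margin Ratio
BER = $13890 / 0.5
BER = $27780.00 (to the nearest cent)

$27780.00


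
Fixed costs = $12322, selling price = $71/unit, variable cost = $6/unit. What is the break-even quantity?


Formula: BEQ = Fixed Costs / (Price - Variable Cost)
Contribution margin = $71 - $6 = $65/unit
BEQ = ceil($12322 / $65/unit) = ceil(189.57) = 190 units

190 units


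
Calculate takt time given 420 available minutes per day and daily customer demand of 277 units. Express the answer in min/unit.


Formula: Takt Time = Available Production Time / Customer Demand
Takt = 420 min/day / 277 units/day
Takt = 1.52 min/unit

1.52 min/unit


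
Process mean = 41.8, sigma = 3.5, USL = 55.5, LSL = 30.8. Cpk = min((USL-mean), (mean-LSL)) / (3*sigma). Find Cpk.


Cpu = (55.5 - 41.8) / (3 * 3.5) = 1.3
Cpl = (41.8 - 30.8) / (3 * 3.5) = 1.05
Cpk = min(1.3, 1.05) = 1.05

1.05


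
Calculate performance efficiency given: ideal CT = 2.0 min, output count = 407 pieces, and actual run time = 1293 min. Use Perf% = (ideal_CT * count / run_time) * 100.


Formula: Performance = (Ideal CT * Total Count) / Run Time * 100
Ideal output time = 2.0 * 407 = 814.0 min
Performance = 814.0 / 1293 * 100 = 63.0%

63.0%


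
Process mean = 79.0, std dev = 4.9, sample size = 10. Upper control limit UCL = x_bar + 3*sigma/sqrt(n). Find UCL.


UCL = 79.0 + 3 * 4.9 / sqrt(10)

83.65


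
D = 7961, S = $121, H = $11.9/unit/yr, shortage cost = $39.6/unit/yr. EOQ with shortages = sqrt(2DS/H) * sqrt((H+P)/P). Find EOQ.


Formula: EOQ* = sqrt(2DS/H) * sqrt((H+P)/P)
Base EOQ = sqrt(2*7961*121/11.9) = 402.36 units
Correction = sqrt((11.9+39.6)/39.6) = 1.1404
EOQ* = 402.36 * 1.1404 = 458.9 units

458.9 units


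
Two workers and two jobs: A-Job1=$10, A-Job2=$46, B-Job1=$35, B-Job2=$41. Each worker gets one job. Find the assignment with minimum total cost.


Option 1: A->1 + B->2 = $10 + $41 = $51
Option 2: A->2 + B->1 = $46 + $35 = $81
Min cost = min($51, $81) = $51

$51


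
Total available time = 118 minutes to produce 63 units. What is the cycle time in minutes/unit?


Formula: CT = Available Time / Number of Units
CT = 118 min / 63 units
CT = 1.87 min/unit

1.87 min/unit


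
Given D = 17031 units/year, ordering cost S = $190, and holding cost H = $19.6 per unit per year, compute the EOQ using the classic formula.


Formula: EOQ = sqrt(2 * D * S / H)
Numerator: 2 * 17031 * 190 = 6471780
2DS/H = 6471780 / 19.6 = 330192.9
EOQ = sqrt(330192.9) = 574.6 units

574.6 units


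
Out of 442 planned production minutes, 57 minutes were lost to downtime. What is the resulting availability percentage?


Formula: Availability = (Planned Time - Downtime) / Planned Time * 100
Uptime = 442 - 57 = 385 min
Availability = 385 / 442 * 100 = 87.1%

87.1%


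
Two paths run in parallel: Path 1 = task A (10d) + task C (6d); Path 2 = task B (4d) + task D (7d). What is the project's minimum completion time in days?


Path 1 = 10 + 6 = 16 days
Path 2 = 4 + 7 = 11 days
Duration = max(16, 11) = 16 days

16 days


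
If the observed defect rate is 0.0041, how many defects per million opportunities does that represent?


DPMO = defect_rate * 1000000 = 0.0041 * 1000000

4100


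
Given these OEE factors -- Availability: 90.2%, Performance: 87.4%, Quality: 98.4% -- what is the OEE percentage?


Formula: OEE = Availability * Performance * Quality / 10000
A * P = 90.2% * 87.4% / 100 = 78.83%
OEE = 78.83% * 98.4% / 100 = 77.6%

77.6%


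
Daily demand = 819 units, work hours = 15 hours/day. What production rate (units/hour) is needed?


Formula: Production Rate = Daily Demand / Available Hours
Rate = 819 units/day / 15 hours/day
Rate = 54.6 units/hour

54.6 units/hour


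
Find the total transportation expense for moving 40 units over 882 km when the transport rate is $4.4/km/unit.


TC = dist * cost * units = 882 * 4.4 * 40 = $155232.00

$155232.00


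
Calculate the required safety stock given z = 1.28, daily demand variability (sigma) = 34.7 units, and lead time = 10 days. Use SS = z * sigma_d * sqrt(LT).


Formula: SS = z * sigma_d * sqrt(LT)
sqrt(LT) = sqrt(10) = 3.1623
SS = 1.28 * 34.7 * 3.1623
SS = 140.5 units

140.5 units


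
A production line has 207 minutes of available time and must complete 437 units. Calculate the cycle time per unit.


Formula: CT = Available Time / Number of Units
CT = 207 min / 437 units
CT = 0.47 min/unit

0.47 min/unit


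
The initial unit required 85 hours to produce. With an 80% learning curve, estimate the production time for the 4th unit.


Formula: T_n = T_1 * (learning_rate)^(log2(n)) where learning_rate = rate/100
Doublings = log2(4) = 2
T_n = 85 * 0.8^2
T_n = 85 * 0.64 = 54.4 hours

54.4 hours


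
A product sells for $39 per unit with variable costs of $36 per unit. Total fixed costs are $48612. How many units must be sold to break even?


Formula: BEQ = Fixed Costs / (Price - Variable Cost)
Contribution margin = $39 - $36 = $3/unit
BEQ = ceil($48612 / $3/unit) = ceil(16204.0) = 16204 units

16204 units


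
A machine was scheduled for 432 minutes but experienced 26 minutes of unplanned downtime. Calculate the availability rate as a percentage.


Formula: Availability = (Planned Time - Downtime) / Planned Time * 100
Uptime = 432 - 26 = 406 min
Availability = 406 / 432 * 100 = 94.0%

94.0%


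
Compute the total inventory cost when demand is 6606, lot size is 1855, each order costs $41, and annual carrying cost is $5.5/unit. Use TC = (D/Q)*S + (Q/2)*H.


TC = 6606/1855 * 41 + 1855/2 * 5.5

$5247.26


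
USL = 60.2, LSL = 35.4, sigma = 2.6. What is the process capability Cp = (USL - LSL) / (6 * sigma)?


Cp = (60.2 - 35.4) / (6 * 2.6)

1.59


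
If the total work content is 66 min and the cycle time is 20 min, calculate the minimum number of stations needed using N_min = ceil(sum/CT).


Formula: N_min = ceil(Sum of Task Times / Cycle Time)
N_min = ceil(66 min / 20 min) = ceil(3.3)
N_min = 4 stations

4


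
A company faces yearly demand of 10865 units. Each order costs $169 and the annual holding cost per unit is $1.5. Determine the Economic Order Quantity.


Formula: EOQ = sqrt(2 * D * S / H)
Numerator: 2 * 10865 * 169 = 3672370
2DS/H = 3672370 / 1.5 = 2448246.7
EOQ = sqrt(2448246.7) = 1564.7 units

1564.7 units


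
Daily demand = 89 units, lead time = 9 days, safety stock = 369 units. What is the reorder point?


Formula: ROP = (Daily Demand * Lead Time) + Safety Stock
Demand during lead time = 89 * 9 = 801 units
ROP = 801 + 369 = 1170 units

1170 units


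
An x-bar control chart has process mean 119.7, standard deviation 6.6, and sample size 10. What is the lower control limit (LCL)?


LCL = 119.7 - 3 * 6.6 / sqrt(10)

113.44


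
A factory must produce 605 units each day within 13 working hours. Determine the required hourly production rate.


Formula: Production Rate = Daily Demand / Available Hours
Rate = 605 units/day / 13 hours/day
Rate = 46.5 units/hour

46.5 units/hour


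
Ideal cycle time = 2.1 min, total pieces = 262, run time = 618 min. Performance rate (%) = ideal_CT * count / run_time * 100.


Formula: Performance = (Ideal CT * Total Count) / Run Time * 100
Ideal output time = 2.1 * 262 = 550.2 min
Performance = 550.2 / 618 * 100 = 89.0%

89.0%


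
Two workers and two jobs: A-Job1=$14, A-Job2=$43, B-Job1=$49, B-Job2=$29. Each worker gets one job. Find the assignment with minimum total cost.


Option 1: A->1 + B->2 = $14 + $29 = $43
Option 2: A->2 + B->1 = $43 + $49 = $92
Min cost = min($43, $92) = $43

$43


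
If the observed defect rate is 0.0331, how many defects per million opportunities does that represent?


DPMO = defect_rate * 1000000 = 0.0331 * 1000000

33100


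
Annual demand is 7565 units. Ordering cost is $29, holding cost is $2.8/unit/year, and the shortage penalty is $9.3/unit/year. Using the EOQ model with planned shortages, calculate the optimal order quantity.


Formula: EOQ* = sqrt(2DS/H) * sqrt((H+P)/P)
Base EOQ = sqrt(2*7565*29/2.8) = 395.86 units
Correction = sqrt((2.8+9.3)/9.3) = 1.14065
EOQ* = 395.86 * 1.14065 = 451.5 units

451.5 units


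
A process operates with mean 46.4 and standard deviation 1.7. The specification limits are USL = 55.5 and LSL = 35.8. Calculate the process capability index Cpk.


Cpu = (55.5 - 46.4) / (3 * 1.7) = 1.78
Cpl = (46.4 - 35.8) / (3 * 1.7) = 2.08
Cpk = min(1.78, 2.08) = 1.78

1.78


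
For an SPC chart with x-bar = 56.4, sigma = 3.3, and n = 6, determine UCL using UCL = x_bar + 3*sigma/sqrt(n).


UCL = 56.4 + 3 * 3.3 / sqrt(6)

60.44


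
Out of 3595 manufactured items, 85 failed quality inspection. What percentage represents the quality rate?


Formula: Quality Rate = Good Pieces / Total Pieces * 100
Good pieces = 3595 - 85 = 3510
QR = 3510 / 3595 * 100 = 97.6%

97.6%


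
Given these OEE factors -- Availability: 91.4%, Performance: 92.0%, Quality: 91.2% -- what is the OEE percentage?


Formula: OEE = Availability * Performance * Quality / 10000
A * P = 91.4% * 92.0% / 100 = 84.09%
OEE = 84.09% * 91.2% / 100 = 76.7%

76.7%


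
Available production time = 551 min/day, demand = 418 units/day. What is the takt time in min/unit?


Formula: Takt Time = Available Production Time / Customer Demand
Takt = 551 min/day / 418 units/day
Takt = 1.32 min/unit

1.32 min/unit


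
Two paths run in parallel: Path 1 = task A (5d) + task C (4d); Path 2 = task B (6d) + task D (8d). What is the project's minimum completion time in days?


Path 1 = 5 + 4 = 9 days
Path 2 = 6 + 8 = 14 days
Duration = max(9, 14) = 14 days

14 days


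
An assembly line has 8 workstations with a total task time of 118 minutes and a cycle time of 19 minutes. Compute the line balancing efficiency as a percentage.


Formula: Efficiency = Sum of Task Times / (N_stations * CT) * 100
Total station capacity = 8 stations * 19 min = 152 min
Efficiency = 118 / 152 * 100 = 77.6%

77.6%


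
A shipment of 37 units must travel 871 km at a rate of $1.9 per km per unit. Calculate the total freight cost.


TC = dist * cost * units = 871 * 1.9 * 37 = $61231.30

$61231.30


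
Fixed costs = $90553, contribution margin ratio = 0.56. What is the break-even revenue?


Formula: BER = Fixed Costs / Contribution Margin Ratio
BER = $90553 / 0.56
BER = $161701.79 (to the nearest cent)

$161701.79


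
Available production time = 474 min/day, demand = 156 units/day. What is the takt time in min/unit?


Formula: Takt Time = Available Production Time / Customer Demand
Takt = 474 min/day / 156 units/day
Takt = 3.04 min/unit

3.04 min/unit


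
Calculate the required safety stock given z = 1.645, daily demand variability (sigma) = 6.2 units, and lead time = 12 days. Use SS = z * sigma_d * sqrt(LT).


Formula: SS = z * sigma_d * sqrt(LT)
sqrt(LT) = sqrt(12) = 3.4641
SS = 1.645 * 6.2 * 3.4641
SS = 35.3 units

35.3 units


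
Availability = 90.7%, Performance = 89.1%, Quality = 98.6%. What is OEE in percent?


Formula: OEE = Availability * Performance * Quality / 10000
A * P = 90.7% * 89.1% / 100 = 80.81%
OEE = 80.81% * 98.6% / 100 = 79.7%

79.7%


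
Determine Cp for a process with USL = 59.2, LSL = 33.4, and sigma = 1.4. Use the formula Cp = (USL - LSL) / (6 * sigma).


Cp = (59.2 - 33.4) / (6 * 1.4)

3.07


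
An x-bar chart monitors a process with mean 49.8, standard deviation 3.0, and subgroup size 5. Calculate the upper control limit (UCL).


UCL = 49.8 + 3 * 3.0 / sqrt(5)

53.82


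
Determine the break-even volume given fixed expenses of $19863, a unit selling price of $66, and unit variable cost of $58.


Formula: BEQ = Fixed Costs / (Price - Variable Cost)
Contribution margin = $66 - $58 = $8/unit
BEQ = ceil($19863 / $8/unit) = ceil(2482.88) = 2483 units

2483 units


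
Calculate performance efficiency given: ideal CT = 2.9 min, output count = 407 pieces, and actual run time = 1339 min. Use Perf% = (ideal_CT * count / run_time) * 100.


Formula: Performance = (Ideal CT * Total Count) / Run Time * 100
Ideal output time = 2.9 * 407 = 1180.3 min
Performance = 1180.3 / 1339 * 100 = 88.1%

88.1%


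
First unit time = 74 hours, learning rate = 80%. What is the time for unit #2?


Formula: T_n = T_1 * (learning_rate)^(log2(n)) where learning_rate = rate/100
Doublings = log2(2) = 1
T_n = 74 * 0.8^1
T_n = 74 * 0.8 = 59.2 hours

59.2 hours


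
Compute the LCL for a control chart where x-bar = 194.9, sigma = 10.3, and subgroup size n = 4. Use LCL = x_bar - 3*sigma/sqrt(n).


LCL = 194.9 - 3 * 10.3 / sqrt(4)

179.45


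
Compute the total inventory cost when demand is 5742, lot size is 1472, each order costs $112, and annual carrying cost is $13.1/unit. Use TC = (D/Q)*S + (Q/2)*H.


TC = 5742/1472 * 112 + 1472/2 * 13.1

$10078.49


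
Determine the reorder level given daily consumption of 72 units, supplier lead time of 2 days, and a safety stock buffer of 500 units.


Formula: ROP = (Daily Demand * Lead Time) + Safety Stock
Demand during lead time = 72 * 2 = 144 units
ROP = 144 + 500 = 644 units

644 units


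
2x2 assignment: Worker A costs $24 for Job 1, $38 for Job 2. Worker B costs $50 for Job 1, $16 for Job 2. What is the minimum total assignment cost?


Option 1: A->1 + B->2 = $24 + $16 = $40
Option 2: A->2 + B->1 = $38 + $50 = $88
Min cost = min($40, $88) = $40

$40


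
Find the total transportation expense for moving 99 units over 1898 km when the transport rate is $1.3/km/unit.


TC = dist * cost * units = 1898 * 1.3 * 99 = $244272.60

$244272.60


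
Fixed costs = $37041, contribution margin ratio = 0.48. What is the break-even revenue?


Formula: BER = Fixed Costs / Contribution Margin Ratio
BER = $37041 / 0.48
BER = $77168.75 (to the nearest cent)

$77168.75


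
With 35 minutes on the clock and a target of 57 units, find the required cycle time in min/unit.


Formula: CT = Available Time / Number of Units
CT = 35 min / 57 units
CT = 0.61 min/unit

0.61 min/unit


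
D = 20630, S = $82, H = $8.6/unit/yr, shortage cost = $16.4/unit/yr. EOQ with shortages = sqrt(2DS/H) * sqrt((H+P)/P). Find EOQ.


Formula: EOQ* = sqrt(2DS/H) * sqrt((H+P)/P)
Base EOQ = sqrt(2*20630*82/8.6) = 627.22 units
Correction = sqrt((8.6+16.4)/16.4) = 1.23466
EOQ* = 627.22 * 1.23466 = 774.4 units

774.4 units


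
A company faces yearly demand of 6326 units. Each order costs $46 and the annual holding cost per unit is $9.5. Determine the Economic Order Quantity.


Formula: EOQ = sqrt(2 * D * S / H)
Numerator: 2 * 6326 * 46 = 581992
2DS/H = 581992 / 9.5 = 61262.3
EOQ = sqrt(61262.3) = 247.5 units

247.5 units


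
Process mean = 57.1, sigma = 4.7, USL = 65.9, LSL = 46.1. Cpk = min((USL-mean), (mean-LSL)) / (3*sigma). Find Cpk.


Cpu = (65.9 - 57.1) / (3 * 4.7) = 0.62
Cpl = (57.1 - 46.1) / (3 * 4.7) = 0.78
Cpk = min(0.62, 0.78) = 0.62

0.62


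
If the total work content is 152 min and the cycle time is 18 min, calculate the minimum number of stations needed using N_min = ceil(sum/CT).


Formula: N_min = ceil(Sum of Task Times / Cycle Time)
N_min = ceil(152 min / 18 min) = ceil(8.4444)
N_min = 9 stations

9


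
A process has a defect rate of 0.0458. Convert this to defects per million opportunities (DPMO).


DPMO = defect_rate * 1000000 = 0.0458 * 1000000

45800


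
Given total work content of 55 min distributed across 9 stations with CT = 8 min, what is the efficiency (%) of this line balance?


Formula: Efficiency = Sum of Task Times / (N_stations * CT) * 100
Total station capacity = 9 stations * 8 min = 72 min
Efficiency = 55 / 72 * 100 = 76.4%

76.4%


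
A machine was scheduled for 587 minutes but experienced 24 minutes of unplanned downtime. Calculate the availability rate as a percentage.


Formula: Availability = (Planned Time - Downtime) / Planned Time * 100
Uptime = 587 - 24 = 563 min
Availability = 563 / 587 * 100 = 95.9%

95.9%


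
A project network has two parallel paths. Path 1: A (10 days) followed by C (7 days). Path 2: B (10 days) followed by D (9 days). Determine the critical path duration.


Path 1 = 10 + 7 = 17 days
Path 2 = 10 + 9 = 19 days
Duration = max(17, 19) = 19 days

19 days


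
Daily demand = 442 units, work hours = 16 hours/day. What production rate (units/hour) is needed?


Formula: Production Rate = Daily Demand / Available Hours
Rate = 442 units/day / 16 hours/day
Rate = 27.6 units/hour

27.6 units/hour


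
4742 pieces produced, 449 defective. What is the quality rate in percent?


Formula: Quality Rate = Good Pieces / Total Pieces * 100
Good pieces = 4742 - 449 = 4293
QR = 4293 / 4742 * 100 = 90.5%

90.5%


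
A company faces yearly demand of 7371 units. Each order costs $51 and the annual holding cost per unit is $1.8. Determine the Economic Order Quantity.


Formula: EOQ = sqrt(2 * D * S / H)
Numerator: 2 * 7371 * 51 = 751842
2DS/H = 751842 / 1.8 = 417690.0
EOQ = sqrt(417690.0) = 646.3 units

646.3 units


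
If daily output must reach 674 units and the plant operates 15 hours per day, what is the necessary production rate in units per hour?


Formula: Production Rate = Daily Demand / Available Hours
Rate = 674 units/day / 15 hours/day
Rate = 44.9 units/hour

44.9 units/hour


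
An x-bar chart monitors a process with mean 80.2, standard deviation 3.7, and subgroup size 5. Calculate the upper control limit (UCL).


UCL = 80.2 + 3 * 3.7 / sqrt(5)

85.16


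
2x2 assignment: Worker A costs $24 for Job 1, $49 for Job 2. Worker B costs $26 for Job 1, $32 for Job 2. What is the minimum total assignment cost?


Option 1: A->1 + B->2 = $24 + $32 = $56
Option 2: A->2 + B->1 = $49 + $26 = $75
Min cost = min($56, $75) = $56

$56


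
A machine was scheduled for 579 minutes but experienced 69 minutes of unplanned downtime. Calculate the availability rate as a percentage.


Formula: Availability = (Planned Time - Downtime) / Planned Time * 100
Uptime = 579 - 69 = 510 min
Availability = 510 / 579 * 100 = 88.1%

88.1%


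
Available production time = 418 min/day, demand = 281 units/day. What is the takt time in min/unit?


Formula: Takt Time = Available Production Time / Customer Demand
Takt = 418 min/day / 281 units/day
Takt = 1.49 min/unit

1.49 min/unit


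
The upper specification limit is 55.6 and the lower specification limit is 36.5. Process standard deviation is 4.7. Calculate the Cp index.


Cp = (55.6 - 36.5) / (6 * 4.7)

0.68


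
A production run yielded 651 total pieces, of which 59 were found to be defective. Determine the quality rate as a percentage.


Formula: Quality Rate = Good Pieces / Total Pieces * 100
Good pieces = 651 - 59 = 592
QR = 592 / 651 * 100 = 90.9%

90.9%


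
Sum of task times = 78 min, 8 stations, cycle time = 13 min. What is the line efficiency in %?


Formula: Efficiency = Sum of Task Times / (N_stations * CT) * 100
Total station capacity = 8 stations * 13 min = 104 min
Efficiency = 78 / 104 * 100 = 75.0%

75.0%


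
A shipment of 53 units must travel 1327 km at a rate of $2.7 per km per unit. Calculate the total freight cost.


TC = dist * cost * units = 1327 * 2.7 * 53 = $189893.70

$189893.70


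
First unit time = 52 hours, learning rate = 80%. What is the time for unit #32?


Formula: T_n = T_1 * (learning_rate)^(log2(n)) where learning_rate = rate/100
Doublings = log2(32) = 5
T_n = 52 * 0.8^5
T_n = 52 * 0.3277 = 17.0 hours

17.0 hours


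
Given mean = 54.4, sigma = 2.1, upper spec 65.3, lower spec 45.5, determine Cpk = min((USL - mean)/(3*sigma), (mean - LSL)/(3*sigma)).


Cpu = (65.3 - 54.4) / (3 * 2.1) = 1.73
Cpl = (54.4 - 45.5) / (3 * 2.1) = 1.41
Cpk = min(1.73, 1.41) = 1.41

1.41


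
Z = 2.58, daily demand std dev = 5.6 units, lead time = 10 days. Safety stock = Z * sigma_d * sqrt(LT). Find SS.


Formula: SS = z * sigma_d * sqrt(LT)
sqrt(LT) = sqrt(10) = 3.1623
SS = 2.58 * 5.6 * 3.1623
SS = 45.7 units

45.7 units


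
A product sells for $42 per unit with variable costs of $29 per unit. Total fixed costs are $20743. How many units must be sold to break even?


Formula: BEQ = Fixed Costs / (Price - Variable Cost)
Contribution margin = $42 - $29 = $13/unit
BEQ = ceil($20743 / $13/unit) = ceil(1595.62) = 1596 units

1596 units


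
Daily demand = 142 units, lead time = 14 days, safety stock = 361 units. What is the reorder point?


Formula: ROP = (Daily Demand * Lead Time) + Safety Stock
Demand during lead time = 142 * 14 = 1988 units
ROP = 1988 + 361 = 2349 units

2349 units


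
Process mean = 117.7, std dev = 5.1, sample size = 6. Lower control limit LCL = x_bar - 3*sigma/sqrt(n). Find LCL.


LCL = 117.7 - 3 * 5.1 / sqrt(6)

111.45


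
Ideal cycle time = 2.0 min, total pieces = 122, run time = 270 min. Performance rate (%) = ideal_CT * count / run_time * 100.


Formula: Performance = (Ideal CT * Total Count) / Run Time * 100
Ideal output time = 2.0 * 122 = 244.0 min
Performance = 244.0 / 270 * 100 = 90.4%

90.4%


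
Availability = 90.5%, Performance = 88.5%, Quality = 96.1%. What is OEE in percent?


Formula: OEE = Availability * Performance * Quality / 10000
A * P = 90.5% * 88.5% / 100 = 80.09%
OEE = 80.09% * 96.1% / 100 = 77.0%

77.0%


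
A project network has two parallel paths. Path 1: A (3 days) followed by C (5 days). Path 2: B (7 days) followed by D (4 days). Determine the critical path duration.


Path 1 = 3 + 5 = 8 days
Path 2 = 7 + 4 = 11 days
Duration = max(8, 11) = 11 days

11 days


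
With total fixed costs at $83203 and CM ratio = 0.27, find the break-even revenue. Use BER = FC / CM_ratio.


Formula: BER = Fixed Costs / Contribution Margin Ratio
BER = $83203 / 0.27
BER = $308159.26 (to the nearest cent)

$308159.26


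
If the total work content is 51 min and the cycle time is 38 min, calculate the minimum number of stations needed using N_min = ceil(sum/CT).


Formula: N_min = ceil(Sum of Task Times / Cycle Time)
N_min = ceil(51 min / 38 min) = ceil(1.3421)
N_min = 2 stations

2


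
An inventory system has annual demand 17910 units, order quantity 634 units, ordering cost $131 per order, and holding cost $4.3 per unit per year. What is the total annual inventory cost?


TC = 17910/634 * 131 + 634/2 * 4.3

$5063.75


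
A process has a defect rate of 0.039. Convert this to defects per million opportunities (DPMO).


DPMO = defect_rate * 1000000 = 0.039 * 1000000

39000


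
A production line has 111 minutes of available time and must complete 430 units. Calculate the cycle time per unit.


Formula: CT = Available Time / Number of Units
CT = 111 min / 430 units
CT = 0.26 min/unit

0.26 min/unit


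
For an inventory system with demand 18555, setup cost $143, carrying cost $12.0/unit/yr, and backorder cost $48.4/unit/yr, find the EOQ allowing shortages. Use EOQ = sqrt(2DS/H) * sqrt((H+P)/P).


Formula: EOQ* = sqrt(2DS/H) * sqrt((H+P)/P)
Base EOQ = sqrt(2*18555*143/12.0) = 665.0 units
Correction = sqrt((12.0+48.4)/48.4) = 1.11711
EOQ* = 665.0 * 1.11711 = 742.9 units

742.9 units


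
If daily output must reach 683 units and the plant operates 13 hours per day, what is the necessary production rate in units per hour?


Formula: Production Rate = Daily Demand / Available Hours
Rate = 683 units/day / 13 hours/day
Rate = 52.5 units/hour

52.5 units/hour


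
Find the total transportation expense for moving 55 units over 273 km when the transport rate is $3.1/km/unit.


TC = dist * cost * units = 273 * 3.1 * 55 = $46546.50

$46546.50


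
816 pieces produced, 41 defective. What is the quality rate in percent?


Formula: Quality Rate = Good Pieces / Total Pieces * 100
Good pieces = 816 - 41 = 775
QR = 775 / 816 * 100 = 95.0%

95.0%


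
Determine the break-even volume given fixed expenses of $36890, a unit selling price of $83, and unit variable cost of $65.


Formula: BEQ = Fixed Costs / (Price - Variable Cost)
Contribution margin = $83 - $65 = $18/unit
BEQ = ceil($36890 / $18/unit) = ceil(2049.44) = 2050 units

2050 units


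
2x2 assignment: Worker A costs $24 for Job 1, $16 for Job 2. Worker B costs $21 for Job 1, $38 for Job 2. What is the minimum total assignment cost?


Option 1: A->1 + B->2 = $24 + $38 = $62
Option 2: A->2 + B->1 = $16 + $21 = $37
Min cost = min($62, $37) = $37

$37


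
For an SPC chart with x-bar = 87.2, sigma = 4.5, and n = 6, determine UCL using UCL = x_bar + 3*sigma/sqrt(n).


UCL = 87.2 + 3 * 4.5 / sqrt(6)

92.71


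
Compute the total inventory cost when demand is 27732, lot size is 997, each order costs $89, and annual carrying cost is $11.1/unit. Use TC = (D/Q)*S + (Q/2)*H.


TC = 27732/997 * 89 + 997/2 * 11.1

$8008.92


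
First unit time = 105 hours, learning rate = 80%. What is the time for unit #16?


Formula: T_n = T_1 * (learning_rate)^(log2(n)) where learning_rate = rate/100
Doublings = log2(16) = 4
T_n = 105 * 0.8^4
T_n = 105 * 0.4096 = 43.0 hours

43.0 hours
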